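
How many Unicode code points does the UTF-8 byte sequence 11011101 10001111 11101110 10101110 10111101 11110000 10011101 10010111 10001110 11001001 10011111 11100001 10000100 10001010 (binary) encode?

Byte at offset 0: 0xDD = 11011101 → 2-byte char (#1). Advance 2.
Byte at offset 2: 0xEE = 11101110 → 3-byte char (#2). Advance 3.
Byte at offset 5: 0xF0 = 11110000 → 4-byte char (#3). Advance 4.
Byte at offset 9: 0xC9 = 11001001 → 2-byte char (#4). Advance 2.
Byte at offset 11: 0xE1 = 11100001 → 3-byte char (#5). Advance 3.
Reached end at offset 14 after 5 code points.

5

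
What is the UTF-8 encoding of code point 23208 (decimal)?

U+5AA8 = 0x5AA8 = 23208 decimal. In range U+0800–U+FFFF → 3-byte form: 1110xxxx 10xxxxxx 10xxxxxx.
Binary (16 bits): 0101101010101000.
Split 4+6+6: 0101 | 101010 | 101000.
Byte 1: 11100101 = 0xE5.
Byte 2: 10101010 = 0xAA.
Byte 3: 10101000 = 0xA8.

E5 AA A8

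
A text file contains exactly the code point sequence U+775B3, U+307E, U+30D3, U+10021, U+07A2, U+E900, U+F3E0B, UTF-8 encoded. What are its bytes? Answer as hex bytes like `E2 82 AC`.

U+775B3: 4-byte form → F1 B7 96 B3.
U+307E: 3-byte form → E3 81 BE.
U+30D3: 3-byte form → E3 83 93.
U+10021: 4-byte form → F0 90 80 A1.
U+07A2: 2-byte form → DE A2.
U+E900: 3-byte form → EE A4 80.
U+F3E0B: 4-byte form → F3 B3 B8 8B.
Concatenated (23 bytes): F1 B7 96 B3 E3 81 BE E3 83 93 F0 90 80 A1 DE A2 EE A4 80 F3 B3 B8 8B.

F1 B7 96 B3 E3 81 BE E3 83 93 F0 90 80 A1 DE A2 EE A4 80 F3 B3 B8 8B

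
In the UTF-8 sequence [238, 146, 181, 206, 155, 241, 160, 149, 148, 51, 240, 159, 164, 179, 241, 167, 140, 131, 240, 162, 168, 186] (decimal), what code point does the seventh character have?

Offset 0: leading byte 0xEE = 11101110 → 3-byte char #1 = EE 92 B5.
Offset 3: leading byte 0xCE = 11001110 → 2-byte char #2 = CE 9B.
Offset 5: leading byte 0xF1 = 11110001 → 4-byte char #3 = F1 A0 95 94.
Offset 9: leading byte 0x33 = 00110011 → 1-byte char #4 = 33.
Offset 10: leading byte 0xF0 = 11110000 → 4-byte char #5 = F0 9F A4 B3.
Offset 14: leading byte 0xF1 = 11110001 → 4-byte char #6 = F1 A7 8C 83.
Offset 18: leading byte 0xF0 = 11110000 → 4-byte char #7 = F0 A2 A8 BA.
Leading byte 0xF0 = 11110000 matches 11110xxx → 4-byte sequence.
Byte 1: 0xF0 = 11110000, payload 000 (3 bits).
Byte 2: 0xA2 = 10100010 (10xxxxxx ✓), payload 100010.
Byte 3: 0xA8 = 10101000 (10xxxxxx ✓), payload 101000.
Byte 4: 0xBA = 10111010 (10xxxxxx ✓), payload 111010.
Concatenate: 000100010101000111010 = 0x22A3A (21 bits → U+22A3A).

U+22A3A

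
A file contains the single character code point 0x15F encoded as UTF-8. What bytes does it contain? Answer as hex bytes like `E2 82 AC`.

C5 9F

U+015F = 0x15F = 351 decimal. In range U+0080–U+07FF → 2-byte form: 110xxxxx 10xxxxxx.
Binary (11 bits): 00101011111.
Split 5+6: 00101 | 011111.
Byte 1: 11000101 = 0xC5.
Byte 2: 10011111 = 0x9F.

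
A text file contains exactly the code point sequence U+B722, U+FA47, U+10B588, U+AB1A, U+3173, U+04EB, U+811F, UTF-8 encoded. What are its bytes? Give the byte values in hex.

U+B722: 3-byte form → EB 9C A2.
U+FA47: 3-byte form → EF A9 87.
U+10B588: 4-byte form → F4 8B 96 88.
U+AB1A: 3-byte form → EA AC 9A.
U+3173: 3-byte form → E3 85 B3.
U+04EB: 2-byte form → D3 AB.
U+811F: 3-byte form → E8 84 9F.
Concatenated (21 bytes): EB 9C A2 EF A9 87 F4 8B 96 88 EA AC 9A E3 85 B3 D3 AB E8 84 9F.

EB 9C A2 EF A9 87 F4 8B 96 88 EA AC 9A E3 85 B3 D3 AB E8 84 9F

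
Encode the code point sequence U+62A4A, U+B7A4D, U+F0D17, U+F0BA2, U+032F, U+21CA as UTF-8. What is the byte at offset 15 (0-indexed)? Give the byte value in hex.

U+62A4A → 4-byte form F1 A2 A9 8A at offsets 0–3.
U+B7A4D → 4-byte form F2 B7 A9 8D at offsets 4–7.
U+F0D17 → 4-byte form F3 B0 B4 97 at offsets 8–11.
U+F0BA2 → 4-byte form F3 B0 AE A2 at offsets 12–15.
Offset 15 falls in char 4's range; it's byte 4 of F3 B0 AE A2 = 0xA2.

0xA2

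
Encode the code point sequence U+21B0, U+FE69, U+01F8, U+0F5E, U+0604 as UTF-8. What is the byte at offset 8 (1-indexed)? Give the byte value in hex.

1-indexed offset 8 is 0-indexed offset 7.
U+21B0 → 3-byte form E2 86 B0 at offsets 0–2.
U+FE69 → 3-byte form EF B9 A9 at offsets 3–5.
U+01F8 → 2-byte form C7 B8 at offsets 6–7.
Offset 7 falls in char 3's range; it's byte 2 of C7 B8 = 0xB8.

0xB8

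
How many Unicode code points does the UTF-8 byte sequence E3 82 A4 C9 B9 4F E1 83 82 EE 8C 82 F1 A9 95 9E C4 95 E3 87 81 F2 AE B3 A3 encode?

9

Byte at offset 0: 0xE3 = 11100011 → 3-byte char (#1). Advance 3.
Byte at offset 3: 0xC9 = 11001001 → 2-byte char (#2). Advance 2.
Byte at offset 5: 0x4F = 01001111 → 1-byte char (#3). Advance 1.
Byte at offset 6: 0xE1 = 11100001 → 3-byte char (#4). Advance 3.
Byte at offset 9: 0xEE = 11101110 → 3-byte char (#5). Advance 3.
Byte at offset 12: 0xF1 = 11110001 → 4-byte char (#6). Advance 4.
Byte at offset 16: 0xC4 = 11000100 → 2-byte char (#7). Advance 2.
Byte at offset 18: 0xE3 = 11100011 → 3-byte char (#8). Advance 3.
Byte at offset 21: 0xF2 = 11110010 → 4-byte char (#9). Advance 4.
Reached end at offset 25 after 9 code points.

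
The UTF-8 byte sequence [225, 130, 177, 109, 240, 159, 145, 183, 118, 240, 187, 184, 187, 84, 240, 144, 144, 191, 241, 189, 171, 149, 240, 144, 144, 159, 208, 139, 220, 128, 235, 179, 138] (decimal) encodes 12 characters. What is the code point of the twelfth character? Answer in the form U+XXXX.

Offset 0: leading byte 0xE1 = 11100001 → 3-byte char #1 = E1 82 B1.
Offset 3: leading byte 0x6D = 01101101 → 1-byte char #2 = 6D.
Offset 4: leading byte 0xF0 = 11110000 → 4-byte char #3 = F0 9F 91 B7.
Offset 8: leading byte 0x76 = 01110110 → 1-byte char #4 = 76.
Offset 9: leading byte 0xF0 = 11110000 → 4-byte char #5 = F0 BB B8 BB.
Offset 13: leading byte 0x54 = 01010100 → 1-byte char #6 = 54.
Offset 14: leading byte 0xF0 = 11110000 → 4-byte char #7 = F0 90 90 BF.
Offset 18: leading byte 0xF1 = 11110001 → 4-byte char #8 = F1 BD AB 95.
Offset 22: leading byte 0xF0 = 11110000 → 4-byte char #9 = F0 90 90 9F.
Offset 26: leading byte 0xD0 = 11010000 → 2-byte char #10 = D0 8B.
Offset 28: leading byte 0xDC = 11011100 → 2-byte char #11 = DC 80.
Offset 30: leading byte 0xEB = 11101011 → 3-byte char #12 = EB B3 8A.
Leading byte 0xEB = 11101011 matches 1110xxxx → 3-byte sequence.
Byte 1: 0xEB = 11101011, payload 1011 (4 bits).
Byte 2: 0xB3 = 10110011 (10xxxxxx ✓), payload 110011.
Byte 3: 0x8A = 10001010 (10xxxxxx ✓), payload 001010.
Concatenate: 1011110011001010 = 0xBCCA (16 bits → U+BCCA).

U+BCCA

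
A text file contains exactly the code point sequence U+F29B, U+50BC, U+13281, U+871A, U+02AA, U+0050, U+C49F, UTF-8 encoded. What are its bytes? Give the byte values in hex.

EF 8A 9B E5 82 BC F0 93 8A 81 E8 9C 9A CA AA 50 EC 92 9F

U+F29B: 3-byte form → EF 8A 9B.
U+50BC: 3-byte form → E5 82 BC.
U+13281: 4-byte form → F0 93 8A 81.
U+871A: 3-byte form → E8 9C 9A.
U+02AA: 2-byte form → CA AA.
U+0050: 1-byte form → 50.
U+C49F: 3-byte form → EC 92 9F.
Concatenated (19 bytes): EF 8A 9B E5 82 BC F0 93 8A 81 E8 9C 9A CA AA 50 EC 92 9F.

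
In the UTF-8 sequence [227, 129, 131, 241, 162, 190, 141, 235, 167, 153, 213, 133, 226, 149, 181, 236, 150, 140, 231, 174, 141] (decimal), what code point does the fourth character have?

Offset 0: leading byte 0xE3 = 11100011 → 3-byte char #1 = E3 81 83.
Offset 3: leading byte 0xF1 = 11110001 → 4-byte char #2 = F1 A2 BE 8D.
Offset 7: leading byte 0xEB = 11101011 → 3-byte char #3 = EB A7 99.
Offset 10: leading byte 0xD5 = 11010101 → 2-byte char #4 = D5 85.
Leading byte 0xD5 = 11010101 matches 110xxxxx → 2-byte sequence.
Byte 1: 0xD5 = 11010101, payload 10101 (5 bits).
Byte 2: 0x85 = 10000101 (10xxxxxx ✓), payload 000101.
Concatenate: 10101000101 = 0x545 (11 bits → U+0545).

U+0545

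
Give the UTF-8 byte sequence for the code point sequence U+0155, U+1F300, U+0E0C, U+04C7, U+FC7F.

C5 95 F0 9F 8C 80 E0 B8 8C D3 87 EF B1 BF

U+0155: 2-byte form → C5 95.
U+1F300: 4-byte form → F0 9F 8C 80.
U+0E0C: 3-byte form → E0 B8 8C.
U+04C7: 2-byte form → D3 87.
U+FC7F: 3-byte form → EF B1 BF.
Concatenated (14 bytes): C5 95 F0 9F 8C 80 E0 B8 8C D3 87 EF B1 BF.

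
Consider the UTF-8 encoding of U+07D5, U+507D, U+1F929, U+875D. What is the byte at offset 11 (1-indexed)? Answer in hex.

1-indexed offset 11 is 0-indexed offset 10.
U+07D5 → 2-byte form DF 95 at offsets 0–1.
U+507D → 3-byte form E5 81 BD at offsets 2–4.
U+1F929 → 4-byte form F0 9F A4 A9 at offsets 5–8.
U+875D → 3-byte form E8 9D 9D at offsets 9–11.
Offset 10 falls in char 4's range; it's byte 2 of E8 9D 9D = 0x9D.

0x9D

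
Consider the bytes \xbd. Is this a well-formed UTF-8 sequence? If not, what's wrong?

invalid (continuation byte with no leading byte)

Byte 0xBD = 10111101 has the form 10xxxxxx — a continuation byte — but there is no preceding leading byte.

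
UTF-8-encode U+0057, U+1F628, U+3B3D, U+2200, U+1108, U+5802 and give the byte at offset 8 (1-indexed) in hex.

1-indexed offset 8 is 0-indexed offset 7.
U+0057 → 1-byte form 57 at offsets 0–0.
U+1F628 → 4-byte form F0 9F 98 A8 at offsets 1–4.
U+3B3D → 3-byte form E3 AC BD at offsets 5–7.
Offset 7 falls in char 3's range; it's byte 3 of E3 AC BD = 0xBD.

0xBD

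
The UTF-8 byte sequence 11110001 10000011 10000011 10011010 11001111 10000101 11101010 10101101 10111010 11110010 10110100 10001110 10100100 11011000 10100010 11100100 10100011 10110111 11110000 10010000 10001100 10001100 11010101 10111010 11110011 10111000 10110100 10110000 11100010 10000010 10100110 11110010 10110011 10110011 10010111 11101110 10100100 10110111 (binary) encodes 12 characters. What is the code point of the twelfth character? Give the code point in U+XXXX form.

U+E937

Offset 0: leading byte 0xF1 = 11110001 → 4-byte char #1 = F1 83 83 9A.
Offset 4: leading byte 0xCF = 11001111 → 2-byte char #2 = CF 85.
Offset 6: leading byte 0xEA = 11101010 → 3-byte char #3 = EA AD BA.
Offset 9: leading byte 0xF2 = 11110010 → 4-byte char #4 = F2 B4 8E A4.
Offset 13: leading byte 0xD8 = 11011000 → 2-byte char #5 = D8 A2.
Offset 15: leading byte 0xE4 = 11100100 → 3-byte char #6 = E4 A3 B7.
Offset 18: leading byte 0xF0 = 11110000 → 4-byte char #7 = F0 90 8C 8C.
Offset 22: leading byte 0xD5 = 11010101 → 2-byte char #8 = D5 BA.
Offset 24: leading byte 0xF3 = 11110011 → 4-byte char #9 = F3 B8 B4 B0.
Offset 28: leading byte 0xE2 = 11100010 → 3-byte char #10 = E2 82 A6.
Offset 31: leading byte 0xF2 = 11110010 → 4-byte char #11 = F2 B3 B3 97.
Offset 35: leading byte 0xEE = 11101110 → 3-byte char #12 = EE A4 B7.
Leading byte 0xEE = 11101110 matches 1110xxxx → 3-byte sequence.
Byte 1: 0xEE = 11101110, payload 1110 (4 bits).
Byte 2: 0xA4 = 10100100 (10xxxxxx ✓), payload 100100.
Byte 3: 0xB7 = 10110111 (10xxxxxx ✓), payload 110111.
Concatenate: 1110100100110111 = 0xE937 (16 bits → U+E937).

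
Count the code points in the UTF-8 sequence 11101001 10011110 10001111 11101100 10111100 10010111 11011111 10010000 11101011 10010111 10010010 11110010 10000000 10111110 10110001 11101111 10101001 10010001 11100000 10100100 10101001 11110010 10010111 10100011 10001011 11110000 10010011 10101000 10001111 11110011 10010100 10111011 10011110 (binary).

Byte at offset 0: 0xE9 = 11101001 → 3-byte char (#1). Advance 3.
Byte at offset 3: 0xEC = 11101100 → 3-byte char (#2). Advance 3.
Byte at offset 6: 0xDF = 11011111 → 2-byte char (#3). Advance 2.
Byte at offset 8: 0xEB = 11101011 → 3-byte char (#4). Advance 3.
Byte at offset 11: 0xF2 = 11110010 → 4-byte char (#5). Advance 4.
Byte at offset 15: 0xEF = 11101111 → 3-byte char (#6). Advance 3.
Byte at offset 18: 0xE0 = 11100000 → 3-byte char (#7). Advance 3.
Byte at offset 21: 0xF2 = 11110010 → 4-byte char (#8). Advance 4.
Byte at offset 25: 0xF0 = 11110000 → 4-byte char (#9). Advance 4.
Byte at offset 29: 0xF3 = 11110011 → 4-byte char (#10). Advance 4.
Reached end at offset 33 after 10 code points.

10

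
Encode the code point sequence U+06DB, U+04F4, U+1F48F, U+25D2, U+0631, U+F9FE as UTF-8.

U+06DB: 2-byte form → DB 9B.
U+04F4: 2-byte form → D3 B4.
U+1F48F: 4-byte form → F0 9F 92 8F.
U+25D2: 3-byte form → E2 97 92.
U+0631: 2-byte form → D8 B1.
U+F9FE: 3-byte form → EF A7 BE.
Concatenated (16 bytes): DB 9B D3 B4 F0 9F 92 8F E2 97 92 D8 B1 EF A7 BE.

DB 9B D3 B4 F0 9F 92 8F E2 97 92 D8 B1 EF A7 BE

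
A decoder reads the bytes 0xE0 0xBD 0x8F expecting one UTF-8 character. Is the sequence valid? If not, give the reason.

valid

Leading byte 0xE0 = 11100000 → 3-byte form.
Continuation bytes 0xBD=10111101, 0x8F=10001111 all match 10xxxxxx.
Decoded value 0xF4F is ≥ 0x800 (shortest form) and not a surrogate.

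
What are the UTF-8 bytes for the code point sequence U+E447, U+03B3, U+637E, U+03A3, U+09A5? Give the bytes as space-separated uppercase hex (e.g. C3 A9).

EE 91 87 CE B3 E6 8D BE CE A3 E0 A6 A5

U+E447: 3-byte form → EE 91 87.
U+03B3: 2-byte form → CE B3.
U+637E: 3-byte form → E6 8D BE.
U+03A3: 2-byte form → CE A3.
U+09A5: 3-byte form → E0 A6 A5.
Concatenated (13 bytes): EE 91 87 CE B3 E6 8D BE CE A3 E0 A6 A5.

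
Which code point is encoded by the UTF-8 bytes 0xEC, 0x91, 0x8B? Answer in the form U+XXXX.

Leading byte 0xEC = 11101100 matches 1110xxxx → 3-byte sequence.
Byte 1: 0xEC = 11101100, payload 1100 (4 bits).
Byte 2: 0x91 = 10010001 (10xxxxxx ✓), payload 010001.
Byte 3: 0x8B = 10001011 (10xxxxxx ✓), payload 001011.
Concatenate: 1100010001001011 = 0xC44B (16 bits → U+C44B).

U+C44B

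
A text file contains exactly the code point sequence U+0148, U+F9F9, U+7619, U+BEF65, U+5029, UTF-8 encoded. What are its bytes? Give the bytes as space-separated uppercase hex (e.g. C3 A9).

U+0148: 2-byte form → C5 88.
U+F9F9: 3-byte form → EF A7 B9.
U+7619: 3-byte form → E7 98 99.
U+BEF65: 4-byte form → F2 BE BD A5.
U+5029: 3-byte form → E5 80 A9.
Concatenated (15 bytes): C5 88 EF A7 B9 E7 98 99 F2 BE BD A5 E5 80 A9.

C5 88 EF A7 B9 E7 98 99 F2 BE BD A5 E5 80 A9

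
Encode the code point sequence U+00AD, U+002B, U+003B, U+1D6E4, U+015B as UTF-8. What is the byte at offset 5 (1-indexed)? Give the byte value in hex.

0xF0

1-indexed offset 5 is 0-indexed offset 4.
U+00AD → 2-byte form C2 AD at offsets 0–1.
U+002B → 1-byte form 2B at offsets 2–2.
U+003B → 1-byte form 3B at offsets 3–3.
U+1D6E4 → 4-byte form F0 9D 9B A4 at offsets 4–7.
Offset 4 falls in char 4's range; it's byte 1 of F0 9D 9B A4 = 0xF0.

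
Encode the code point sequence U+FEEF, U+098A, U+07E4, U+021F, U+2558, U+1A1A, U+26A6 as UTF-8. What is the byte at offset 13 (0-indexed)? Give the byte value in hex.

U+FEEF → 3-byte form EF BB AF at offsets 0–2.
U+098A → 3-byte form E0 A6 8A at offsets 3–5.
U+07E4 → 2-byte form DF A4 at offsets 6–7.
U+021F → 2-byte form C8 9F at offsets 8–9.
U+2558 → 3-byte form E2 95 98 at offsets 10–12.
U+1A1A → 3-byte form E1 A8 9A at offsets 13–15.
Offset 13 falls in char 6's range; it's byte 1 of E1 A8 9A = 0xE1.

0xE1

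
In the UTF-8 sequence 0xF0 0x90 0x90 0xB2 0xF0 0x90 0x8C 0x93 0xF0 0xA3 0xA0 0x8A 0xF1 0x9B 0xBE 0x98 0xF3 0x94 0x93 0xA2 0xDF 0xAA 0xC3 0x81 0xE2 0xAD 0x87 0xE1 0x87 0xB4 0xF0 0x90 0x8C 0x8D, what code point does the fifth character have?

Offset 0: leading byte 0xF0 = 11110000 → 4-byte char #1 = F0 90 90 B2.
Offset 4: leading byte 0xF0 = 11110000 → 4-byte char #2 = F0 90 8C 93.
Offset 8: leading byte 0xF0 = 11110000 → 4-byte char #3 = F0 A3 A0 8A.
Offset 12: leading byte 0xF1 = 11110001 → 4-byte char #4 = F1 9B BE 98.
Offset 16: leading byte 0xF3 = 11110011 → 4-byte char #5 = F3 94 93 A2.
Leading byte 0xF3 = 11110011 matches 11110xxx → 4-byte sequence.
Byte 1: 0xF3 = 11110011, payload 011 (3 bits).
Byte 2: 0x94 = 10010100 (10xxxxxx ✓), payload 010100.
Byte 3: 0x93 = 10010011 (10xxxxxx ✓), payload 010011.
Byte 4: 0xA2 = 10100010 (10xxxxxx ✓), payload 100010.
Concatenate: 011010100010011100010 = 0xD44E2 (21 bits → U+D44E2).

U+D44E2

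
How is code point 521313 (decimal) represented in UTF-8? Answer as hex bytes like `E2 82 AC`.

U+7F461 = 0x7F461 = 521313 decimal. In range U+10000–U+10FFFF → 4-byte form: 11110xxx 10xxxxxx 10xxxxxx 10xxxxxx.
Binary (21 bits): 001111111010001100001.
Split 3+6+6+6: 001 | 111111 | 010001 | 100001.
Byte 1: 11110001 = 0xF1.
Byte 2: 10111111 = 0xBF.
Byte 3: 10010001 = 0x91.
Byte 4: 10100001 = 0xA1.

F1 BF 91 A1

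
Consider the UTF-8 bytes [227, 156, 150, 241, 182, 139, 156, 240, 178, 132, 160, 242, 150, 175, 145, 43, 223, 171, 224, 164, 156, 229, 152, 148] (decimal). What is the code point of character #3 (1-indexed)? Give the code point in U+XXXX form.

Offset 0: leading byte 0xE3 = 11100011 → 3-byte char #1 = E3 9C 96.
Offset 3: leading byte 0xF1 = 11110001 → 4-byte char #2 = F1 B6 8B 9C.
Offset 7: leading byte 0xF0 = 11110000 → 4-byte char #3 = F0 B2 84 A0.
Leading byte 0xF0 = 11110000 matches 11110xxx → 4-byte sequence.
Byte 1: 0xF0 = 11110000, payload 000 (3 bits).
Byte 2: 0xB2 = 10110010 (10xxxxxx ✓), payload 110010.
Byte 3: 0x84 = 10000100 (10xxxxxx ✓), payload 000100.
Byte 4: 0xA0 = 10100000 (10xxxxxx ✓), payload 100000.
Concatenate: 000110010000100100000 = 0x32120 (21 bits → U+32120).

U+32120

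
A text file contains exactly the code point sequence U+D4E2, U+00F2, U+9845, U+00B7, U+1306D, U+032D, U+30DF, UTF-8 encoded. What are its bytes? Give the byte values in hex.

ED 93 A2 C3 B2 E9 A1 85 C2 B7 F0 93 81 AD CC AD E3 83 9F

U+D4E2: 3-byte form → ED 93 A2.
U+00F2: 2-byte form → C3 B2.
U+9845: 3-byte form → E9 A1 85.
U+00B7: 2-byte form → C2 B7.
U+1306D: 4-byte form → F0 93 81 AD.
U+032D: 2-byte form → CC AD.
U+30DF: 3-byte form → E3 83 9F.
Concatenated (19 bytes): ED 93 A2 C3 B2 E9 A1 85 C2 B7 F0 93 81 AD CC AD E3 83 9F.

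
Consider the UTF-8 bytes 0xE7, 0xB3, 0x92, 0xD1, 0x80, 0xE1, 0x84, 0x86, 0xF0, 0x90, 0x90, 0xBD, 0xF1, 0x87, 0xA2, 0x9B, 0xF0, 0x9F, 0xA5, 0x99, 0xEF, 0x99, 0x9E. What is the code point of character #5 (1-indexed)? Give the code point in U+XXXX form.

U+4789B

Offset 0: leading byte 0xE7 = 11100111 → 3-byte char #1 = E7 B3 92.
Offset 3: leading byte 0xD1 = 11010001 → 2-byte char #2 = D1 80.
Offset 5: leading byte 0xE1 = 11100001 → 3-byte char #3 = E1 84 86.
Offset 8: leading byte 0xF0 = 11110000 → 4-byte char #4 = F0 90 90 BD.
Offset 12: leading byte 0xF1 = 11110001 → 4-byte char #5 = F1 87 A2 9B.
Leading byte 0xF1 = 11110001 matches 11110xxx → 4-byte sequence.
Byte 1: 0xF1 = 11110001, payload 001 (3 bits).
Byte 2: 0x87 = 10000111 (10xxxxxx ✓), payload 000111.
Byte 3: 0xA2 = 10100010 (10xxxxxx ✓), payload 100010.
Byte 4: 0x9B = 10011011 (10xxxxxx ✓), payload 011011.
Concatenate: 001000111100010011011 = 0x4789B (21 bits → U+4789B).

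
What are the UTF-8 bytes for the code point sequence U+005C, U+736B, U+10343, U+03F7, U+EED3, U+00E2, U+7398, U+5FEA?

U+005C: 1-byte form → 5C.
U+736B: 3-byte form → E7 8D AB.
U+10343: 4-byte form → F0 90 8D 83.
U+03F7: 2-byte form → CF B7.
U+EED3: 3-byte form → EE BB 93.
U+00E2: 2-byte form → C3 A2.
U+7398: 3-byte form → E7 8E 98.
U+5FEA: 3-byte form → E5 BF AA.
Concatenated (21 bytes): 5C E7 8D AB F0 90 8D 83 CF B7 EE BB 93 C3 A2 E7 8E 98 E5 BF AA.

5C E7 8D AB F0 90 8D 83 CF B7 EE BB 93 C3 A2 E7 8E 98 E5 BF AA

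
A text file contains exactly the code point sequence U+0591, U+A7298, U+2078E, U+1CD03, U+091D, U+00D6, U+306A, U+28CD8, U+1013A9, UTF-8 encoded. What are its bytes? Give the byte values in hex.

U+0591: 2-byte form → D6 91.
U+A7298: 4-byte form → F2 A7 8A 98.
U+2078E: 4-byte form → F0 A0 9E 8E.
U+1CD03: 4-byte form → F0 9C B4 83.
U+091D: 3-byte form → E0 A4 9D.
U+00D6: 2-byte form → C3 96.
U+306A: 3-byte form → E3 81 AA.
U+28CD8: 4-byte form → F0 A8 B3 98.
U+1013A9: 4-byte form → F4 81 8E A9.
Concatenated (30 bytes): D6 91 F2 A7 8A 98 F0 A0 9E 8E F0 9C B4 83 E0 A4 9D C3 96 E3 81 AA F0 A8 B3 98 F4 81 8E A9.

D6 91 F2 A7 8A 98 F0 A0 9E 8E F0 9C B4 83 E0 A4 9D C3 96 E3 81 AA F0 A8 B3 98 F4 81 8E A9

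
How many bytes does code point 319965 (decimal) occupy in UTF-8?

4

U+4E1DD = 0x4E1DD. UTF-8 uses 1 byte below 0x80, 2 below 0x800, 3 below 0x10000, 4 up to 0x10FFFF. 0x4E1DD is in U+10000–U+10FFFF → 4 bytes.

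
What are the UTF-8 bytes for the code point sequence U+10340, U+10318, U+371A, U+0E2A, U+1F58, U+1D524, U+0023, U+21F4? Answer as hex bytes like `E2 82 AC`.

U+10340: 4-byte form → F0 90 8D 80.
U+10318: 4-byte form → F0 90 8C 98.
U+371A: 3-byte form → E3 9C 9A.
U+0E2A: 3-byte form → E0 B8 AA.
U+1F58: 3-byte form → E1 BD 98.
U+1D524: 4-byte form → F0 9D 94 A4.
U+0023: 1-byte form → 23.
U+21F4: 3-byte form → E2 87 B4.
Concatenated (25 bytes): F0 90 8D 80 F0 90 8C 98 E3 9C 9A E0 B8 AA E1 BD 98 F0 9D 94 A4 23 E2 87 B4.

F0 90 8D 80 F0 90 8C 98 E3 9C 9A E0 B8 AA E1 BD 98 F0 9D 94 A4 23 E2 87 B4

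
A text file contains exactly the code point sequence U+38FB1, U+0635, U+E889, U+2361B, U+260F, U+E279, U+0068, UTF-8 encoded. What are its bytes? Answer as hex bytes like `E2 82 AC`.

U+38FB1: 4-byte form → F0 B8 BE B1.
U+0635: 2-byte form → D8 B5.
U+E889: 3-byte form → EE A2 89.
U+2361B: 4-byte form → F0 A3 98 9B.
U+260F: 3-byte form → E2 98 8F.
U+E279: 3-byte form → EE 89 B9.
U+0068: 1-byte form → 68.
Concatenated (20 bytes): F0 B8 BE B1 D8 B5 EE A2 89 F0 A3 98 9B E2 98 8F EE 89 B9 68.

F0 B8 BE B1 D8 B5 EE A2 89 F0 A3 98 9B E2 98 8F EE 89 B9 68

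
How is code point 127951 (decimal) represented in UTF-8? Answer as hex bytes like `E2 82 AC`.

U+1F3CF = 0x1F3CF = 127951 decimal. In range U+10000–U+10FFFF → 4-byte form: 11110xxx 10xxxxxx 10xxxxxx 10xxxxxx.
Binary (21 bits): 000011111001111001111.
Split 3+6+6+6: 000 | 011111 | 001111 | 001111.
Byte 1: 11110000 = 0xF0.
Byte 2: 10011111 = 0x9F.
Byte 3: 10001111 = 0x8F.
Byte 4: 10001111 = 0x8F.

F0 9F 8F 8F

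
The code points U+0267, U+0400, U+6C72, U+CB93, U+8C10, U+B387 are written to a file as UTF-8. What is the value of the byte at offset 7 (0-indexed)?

0xEC

U+0267 → 2-byte form C9 A7 at offsets 0–1.
U+0400 → 2-byte form D0 80 at offsets 2–3.
U+6C72 → 3-byte form E6 B1 B2 at offsets 4–6.
U+CB93 → 3-byte form EC AE 93 at offsets 7–9.
Offset 7 falls in char 4's range; it's byte 1 of EC AE 93 = 0xEC.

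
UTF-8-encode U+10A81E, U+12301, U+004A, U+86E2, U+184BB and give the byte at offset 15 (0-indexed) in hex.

U+10A81E → 4-byte form F4 8A A0 9E at offsets 0–3.
U+12301 → 4-byte form F0 92 8C 81 at offsets 4–7.
U+004A → 1-byte form 4A at offsets 8–8.
U+86E2 → 3-byte form E8 9B A2 at offsets 9–11.
U+184BB → 4-byte form F0 98 92 BB at offsets 12–15.
Offset 15 falls in char 5's range; it's byte 4 of F0 98 92 BB = 0xBB.

0xBB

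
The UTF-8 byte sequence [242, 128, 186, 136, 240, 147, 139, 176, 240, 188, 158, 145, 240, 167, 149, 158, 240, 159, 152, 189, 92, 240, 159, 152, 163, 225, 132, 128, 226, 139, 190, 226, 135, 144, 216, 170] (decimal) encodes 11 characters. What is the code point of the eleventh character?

Offset 0: leading byte 0xF2 = 11110010 → 4-byte char #1 = F2 80 BA 88.
Offset 4: leading byte 0xF0 = 11110000 → 4-byte char #2 = F0 93 8B B0.
Offset 8: leading byte 0xF0 = 11110000 → 4-byte char #3 = F0 BC 9E 91.
Offset 12: leading byte 0xF0 = 11110000 → 4-byte char #4 = F0 A7 95 9E.
Offset 16: leading byte 0xF0 = 11110000 → 4-byte char #5 = F0 9F 98 BD.
Offset 20: leading byte 0x5C = 01011100 → 1-byte char #6 = 5C.
Offset 21: leading byte 0xF0 = 11110000 → 4-byte char #7 = F0 9F 98 A3.
Offset 25: leading byte 0xE1 = 11100001 → 3-byte char #8 = E1 84 80.
Offset 28: leading byte 0xE2 = 11100010 → 3-byte char #9 = E2 8B BE.
Offset 31: leading byte 0xE2 = 11100010 → 3-byte char #10 = E2 87 90.
Offset 34: leading byte 0xD8 = 11011000 → 2-byte char #11 = D8 AA.
Leading byte 0xD8 = 11011000 matches 110xxxxx → 2-byte sequence.
Byte 1: 0xD8 = 11011000, payload 11000 (5 bits).
Byte 2: 0xAA = 10101010 (10xxxxxx ✓), payload 101010.
Concatenate: 11000101010 = 0x62A (11 bits → U+062A).

U+062A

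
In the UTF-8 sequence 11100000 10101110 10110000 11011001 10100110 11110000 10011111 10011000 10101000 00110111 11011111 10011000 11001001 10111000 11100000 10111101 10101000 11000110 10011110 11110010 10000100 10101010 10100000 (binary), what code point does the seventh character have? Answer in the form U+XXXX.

Offset 0: leading byte 0xE0 = 11100000 → 3-byte char #1 = E0 AE B0.
Offset 3: leading byte 0xD9 = 11011001 → 2-byte char #2 = D9 A6.
Offset 5: leading byte 0xF0 = 11110000 → 4-byte char #3 = F0 9F 98 A8.
Offset 9: leading byte 0x37 = 00110111 → 1-byte char #4 = 37.
Offset 10: leading byte 0xDF = 11011111 → 2-byte char #5 = DF 98.
Offset 12: leading byte 0xC9 = 11001001 → 2-byte char #6 = C9 B8.
Offset 14: leading byte 0xE0 = 11100000 → 3-byte char #7 = E0 BD A8.
Leading byte 0xE0 = 11100000 matches 1110xxxx → 3-byte sequence.
Byte 1: 0xE0 = 11100000, payload 0000 (4 bits).
Byte 2: 0xBD = 10111101 (10xxxxxx ✓), payload 111101.
Byte 3: 0xA8 = 10101000 (10xxxxxx ✓), payload 101000.
Concatenate: 0000111101101000 = 0xF68 (16 bits → U+0F68).

U+0F68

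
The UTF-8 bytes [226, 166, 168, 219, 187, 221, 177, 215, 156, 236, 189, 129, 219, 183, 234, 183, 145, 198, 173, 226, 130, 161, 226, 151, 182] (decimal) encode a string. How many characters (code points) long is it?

Byte at offset 0: 0xE2 = 11100010 → 3-byte char (#1). Advance 3.
Byte at offset 3: 0xDB = 11011011 → 2-byte char (#2). Advance 2.
Byte at offset 5: 0xDD = 11011101 → 2-byte char (#3). Advance 2.
Byte at offset 7: 0xD7 = 11010111 → 2-byte char (#4). Advance 2.
Byte at offset 9: 0xEC = 11101100 → 3-byte char (#5). Advance 3.
Byte at offset 12: 0xDB = 11011011 → 2-byte char (#6). Advance 2.
Byte at offset 14: 0xEA = 11101010 → 3-byte char (#7). Advance 3.
Byte at offset 17: 0xC6 = 11000110 → 2-byte char (#8). Advance 2.
Byte at offset 19: 0xE2 = 11100010 → 3-byte char (#9). Advance 3.
Byte at offset 22: 0xE2 = 11100010 → 3-byte char (#10). Advance 3.
Reached end at offset 25 after 10 code points.

10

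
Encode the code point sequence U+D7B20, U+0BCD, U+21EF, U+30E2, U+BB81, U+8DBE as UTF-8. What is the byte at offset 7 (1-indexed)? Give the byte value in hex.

0x8D

1-indexed offset 7 is 0-indexed offset 6.
U+D7B20 → 4-byte form F3 97 AC A0 at offsets 0–3.
U+0BCD → 3-byte form E0 AF 8D at offsets 4–6.
Offset 6 falls in char 2's range; it's byte 3 of E0 AF 8D = 0x8D.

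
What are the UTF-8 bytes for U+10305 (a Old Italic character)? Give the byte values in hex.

U+10305 = 0x10305 = 66309 decimal. In range U+10000–U+10FFFF → 4-byte form: 11110xxx 10xxxxxx 10xxxxxx 10xxxxxx.
Binary (21 bits): 000010000001100000101.
Split 3+6+6+6: 000 | 010000 | 001100 | 000101.
Byte 1: 11110000 = 0xF0.
Byte 2: 10010000 = 0x90.
Byte 3: 10001100 = 0x8C.
Byte 4: 10000101 = 0x85.

F0 90 8C 85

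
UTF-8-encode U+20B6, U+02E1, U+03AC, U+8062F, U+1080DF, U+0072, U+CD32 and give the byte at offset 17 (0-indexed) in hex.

U+20B6 → 3-byte form E2 82 B6 at offsets 0–2.
U+02E1 → 2-byte form CB A1 at offsets 3–4.
U+03AC → 2-byte form CE AC at offsets 5–6.
U+8062F → 4-byte form F2 80 98 AF at offsets 7–10.
U+1080DF → 4-byte form F4 88 83 9F at offsets 11–14.
U+0072 → 1-byte form 72 at offsets 15–15.
U+CD32 → 3-byte form EC B4 B2 at offsets 16–18.
Offset 17 falls in char 7's range; it's byte 2 of EC B4 B2 = 0xB4.

0xB4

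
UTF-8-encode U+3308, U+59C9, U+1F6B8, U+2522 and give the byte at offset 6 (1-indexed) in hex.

0x89

1-indexed offset 6 is 0-indexed offset 5.
U+3308 → 3-byte form E3 8C 88 at offsets 0–2.
U+59C9 → 3-byte form E5 A7 89 at offsets 3–5.
Offset 5 falls in char 2's range; it's byte 3 of E5 A7 89 = 0x89.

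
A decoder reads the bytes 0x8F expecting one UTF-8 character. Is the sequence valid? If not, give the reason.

Byte 0x8F = 10001111 has the form 10xxxxxx — a continuation byte — but there is no preceding leading byte.

invalid (continuation byte with no leading byte)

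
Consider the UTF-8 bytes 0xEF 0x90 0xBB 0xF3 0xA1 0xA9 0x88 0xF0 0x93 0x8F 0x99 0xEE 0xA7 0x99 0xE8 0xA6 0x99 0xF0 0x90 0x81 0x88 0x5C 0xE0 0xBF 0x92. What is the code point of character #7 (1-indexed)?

Offset 0: leading byte 0xEF = 11101111 → 3-byte char #1 = EF 90 BB.
Offset 3: leading byte 0xF3 = 11110011 → 4-byte char #2 = F3 A1 A9 88.
Offset 7: leading byte 0xF0 = 11110000 → 4-byte char #3 = F0 93 8F 99.
Offset 11: leading byte 0xEE = 11101110 → 3-byte char #4 = EE A7 99.
Offset 14: leading byte 0xE8 = 11101000 → 3-byte char #5 = E8 A6 99.
Offset 17: leading byte 0xF0 = 11110000 → 4-byte char #6 = F0 90 81 88.
Offset 21: leading byte 0x5C = 01011100 → 1-byte char #7 = 5C.
Leading byte 0x5C = 01011100 matches 0xxxxxxx → 1-byte sequence.
Byte 1: 0x5C = 01011100, payload 1011100 (7 bits).
Concatenate: 1011100 = 0x5C (7 bits → U+005C).

U+005C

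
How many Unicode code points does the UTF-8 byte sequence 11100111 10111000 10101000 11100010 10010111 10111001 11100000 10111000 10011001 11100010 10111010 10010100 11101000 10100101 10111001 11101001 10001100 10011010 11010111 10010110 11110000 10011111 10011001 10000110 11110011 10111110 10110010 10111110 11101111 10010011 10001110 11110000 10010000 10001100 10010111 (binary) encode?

Byte at offset 0: 0xE7 = 11100111 → 3-byte char (#1). Advance 3.
Byte at offset 3: 0xE2 = 11100010 → 3-byte char (#2). Advance 3.
Byte at offset 6: 0xE0 = 11100000 → 3-byte char (#3). Advance 3.
Byte at offset 9: 0xE2 = 11100010 → 3-byte char (#4). Advance 3.
Byte at offset 12: 0xE8 = 11101000 → 3-byte char (#5). Advance 3.
Byte at offset 15: 0xE9 = 11101001 → 3-byte char (#6). Advance 3.
Byte at offset 18: 0xD7 = 11010111 → 2-byte char (#7). Advance 2.
Byte at offset 20: 0xF0 = 11110000 → 4-byte char (#8). Advance 4.
Byte at offset 24: 0xF3 = 11110011 → 4-byte char (#9). Advance 4.
Byte at offset 28: 0xEF = 11101111 → 3-byte char (#10). Advance 3.
Byte at offset 31: 0xF0 = 11110000 → 4-byte char (#11). Advance 4.
Reached end at offset 35 after 11 code points.

11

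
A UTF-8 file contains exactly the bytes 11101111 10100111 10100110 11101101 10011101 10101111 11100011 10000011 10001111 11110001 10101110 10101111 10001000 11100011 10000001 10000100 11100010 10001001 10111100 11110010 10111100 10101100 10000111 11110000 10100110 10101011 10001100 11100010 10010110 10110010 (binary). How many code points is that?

Byte at offset 0: 0xEF = 11101111 → 3-byte char (#1). Advance 3.
Byte at offset 3: 0xED = 11101101 → 3-byte char (#2). Advance 3.
Byte at offset 6: 0xE3 = 11100011 → 3-byte char (#3). Advance 3.
Byte at offset 9: 0xF1 = 11110001 → 4-byte char (#4). Advance 4.
Byte at offset 13: 0xE3 = 11100011 → 3-byte char (#5). Advance 3.
Byte at offset 16: 0xE2 = 11100010 → 3-byte char (#6). Advance 3.
Byte at offset 19: 0xF2 = 11110010 → 4-byte char (#7). Advance 4.
Byte at offset 23: 0xF0 = 11110000 → 4-byte char (#8). Advance 4.
Byte at offset 27: 0xE2 = 11100010 → 3-byte char (#9). Advance 3.
Reached end at offset 30 after 9 code points.

9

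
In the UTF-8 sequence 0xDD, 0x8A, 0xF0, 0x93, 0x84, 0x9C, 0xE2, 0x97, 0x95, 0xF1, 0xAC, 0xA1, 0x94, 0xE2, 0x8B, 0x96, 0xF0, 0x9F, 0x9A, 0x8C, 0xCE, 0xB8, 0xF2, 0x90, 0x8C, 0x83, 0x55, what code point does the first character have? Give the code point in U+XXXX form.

U+074A

Offset 0: leading byte 0xDD = 11011101 → 2-byte char #1 = DD 8A.
Leading byte 0xDD = 11011101 matches 110xxxxx → 2-byte sequence.
Byte 1: 0xDD = 11011101, payload 11101 (5 bits).
Byte 2: 0x8A = 10001010 (10xxxxxx ✓), payload 001010.
Concatenate: 11101001010 = 0x74A (11 bits → U+074A).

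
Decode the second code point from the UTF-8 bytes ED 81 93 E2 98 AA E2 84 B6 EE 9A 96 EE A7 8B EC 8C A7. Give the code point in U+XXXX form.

U+262A

Offset 0: leading byte 0xED = 11101101 → 3-byte char #1 = ED 81 93.
Offset 3: leading byte 0xE2 = 11100010 → 3-byte char #2 = E2 98 AA.
Leading byte 0xE2 = 11100010 matches 1110xxxx → 3-byte sequence.
Byte 1: 0xE2 = 11100010, payload 0010 (4 bits).
Byte 2: 0x98 = 10011000 (10xxxxxx ✓), payload 011000.
Byte 3: 0xAA = 10101010 (10xxxxxx ✓), payload 101010.
Concatenate: 0010011000101010 = 0x262A (16 bits → U+262A).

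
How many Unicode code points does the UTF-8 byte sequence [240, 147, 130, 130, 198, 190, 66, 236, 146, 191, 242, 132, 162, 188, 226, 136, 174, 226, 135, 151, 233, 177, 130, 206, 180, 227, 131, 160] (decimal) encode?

10

Byte at offset 0: 0xF0 = 11110000 → 4-byte char (#1). Advance 4.
Byte at offset 4: 0xC6 = 11000110 → 2-byte char (#2). Advance 2.
Byte at offset 6: 0x42 = 01000010 → 1-byte char (#3). Advance 1.
Byte at offset 7: 0xEC = 11101100 → 3-byte char (#4). Advance 3.
Byte at offset 10: 0xF2 = 11110010 → 4-byte char (#5). Advance 4.
Byte at offset 14: 0xE2 = 11100010 → 3-byte char (#6). Advance 3.
Byte at offset 17: 0xE2 = 11100010 → 3-byte char (#7). Advance 3.
Byte at offset 20: 0xE9 = 11101001 → 3-byte char (#8). Advance 3.
Byte at offset 23: 0xCE = 11001110 → 2-byte char (#9). Advance 2.
Byte at offset 25: 0xE3 = 11100011 → 3-byte char (#10). Advance 3.
Reached end at offset 28 after 10 code points.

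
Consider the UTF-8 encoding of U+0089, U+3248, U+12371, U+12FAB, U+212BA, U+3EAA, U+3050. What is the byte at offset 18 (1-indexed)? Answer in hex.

0xE3

1-indexed offset 18 is 0-indexed offset 17.
U+0089 → 2-byte form C2 89 at offsets 0–1.
U+3248 → 3-byte form E3 89 88 at offsets 2–4.
U+12371 → 4-byte form F0 92 8D B1 at offsets 5–8.
U+12FAB → 4-byte form F0 92 BE AB at offsets 9–12.
U+212BA → 4-byte form F0 A1 8A BA at offsets 13–16.
U+3EAA → 3-byte form E3 BA AA at offsets 17–19.
Offset 17 falls in char 6's range; it's byte 1 of E3 BA AA = 0xE3.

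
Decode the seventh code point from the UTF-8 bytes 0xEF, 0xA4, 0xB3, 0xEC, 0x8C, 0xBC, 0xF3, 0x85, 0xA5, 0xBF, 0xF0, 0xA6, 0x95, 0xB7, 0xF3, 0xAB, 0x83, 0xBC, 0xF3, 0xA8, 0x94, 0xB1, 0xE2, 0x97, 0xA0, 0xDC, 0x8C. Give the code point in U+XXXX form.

Offset 0: leading byte 0xEF = 11101111 → 3-byte char #1 = EF A4 B3.
Offset 3: leading byte 0xEC = 11101100 → 3-byte char #2 = EC 8C BC.
Offset 6: leading byte 0xF3 = 11110011 → 4-byte char #3 = F3 85 A5 BF.
Offset 10: leading byte 0xF0 = 11110000 → 4-byte char #4 = F0 A6 95 B7.
Offset 14: leading byte 0xF3 = 11110011 → 4-byte char #5 = F3 AB 83 BC.
Offset 18: leading byte 0xF3 = 11110011 → 4-byte char #6 = F3 A8 94 B1.
Offset 22: leading byte 0xE2 = 11100010 → 3-byte char #7 = E2 97 A0.
Leading byte 0xE2 = 11100010 matches 1110xxxx → 3-byte sequence.
Byte 1: 0xE2 = 11100010, payload 0010 (4 bits).
Byte 2: 0x97 = 10010111 (10xxxxxx ✓), payload 010111.
Byte 3: 0xA0 = 10100000 (10xxxxxx ✓), payload 100000.
Concatenate: 0010010111100000 = 0x25E0 (16 bits → U+25E0).

U+25E0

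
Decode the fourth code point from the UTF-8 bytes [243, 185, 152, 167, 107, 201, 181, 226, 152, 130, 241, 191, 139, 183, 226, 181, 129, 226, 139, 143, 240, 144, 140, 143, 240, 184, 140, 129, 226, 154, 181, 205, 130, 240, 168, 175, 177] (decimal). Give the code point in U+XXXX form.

Offset 0: leading byte 0xF3 = 11110011 → 4-byte char #1 = F3 B9 98 A7.
Offset 4: leading byte 0x6B = 01101011 → 1-byte char #2 = 6B.
Offset 5: leading byte 0xC9 = 11001001 → 2-byte char #3 = C9 B5.
Offset 7: leading byte 0xE2 = 11100010 → 3-byte char #4 = E2 98 82.
Leading byte 0xE2 = 11100010 matches 1110xxxx → 3-byte sequence.
Byte 1: 0xE2 = 11100010, payload 0010 (4 bits).
Byte 2: 0x98 = 10011000 (10xxxxxx ✓), payload 011000.
Byte 3: 0x82 = 10000010 (10xxxxxx ✓), payload 000010.
Concatenate: 0010011000000010 = 0x2602 (16 bits → U+2602).

U+2602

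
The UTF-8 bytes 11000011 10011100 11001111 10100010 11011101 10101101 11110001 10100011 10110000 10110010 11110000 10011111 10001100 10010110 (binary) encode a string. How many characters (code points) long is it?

5

Byte at offset 0: 0xC3 = 11000011 → 2-byte char (#1). Advance 2.
Byte at offset 2: 0xCF = 11001111 → 2-byte char (#2). Advance 2.
Byte at offset 4: 0xDD = 11011101 → 2-byte char (#3). Advance 2.
Byte at offset 6: 0xF1 = 11110001 → 4-byte char (#4). Advance 4.
Byte at offset 10: 0xF0 = 11110000 → 4-byte char (#5). Advance 4.
Reached end at offset 14 after 5 code points.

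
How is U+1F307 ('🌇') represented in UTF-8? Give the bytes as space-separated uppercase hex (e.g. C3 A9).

U+1F307 = 0x1F307 = 127751 decimal. In range U+10000–U+10FFFF → 4-byte form: 11110xxx 10xxxxxx 10xxxxxx 10xxxxxx.
Binary (21 bits): 000011111001100000111.
Split 3+6+6+6: 000 | 011111 | 001100 | 000111.
Byte 1: 11110000 = 0xF0.
Byte 2: 10011111 = 0x9F.
Byte 3: 10001100 = 0x8C.
Byte 4: 10000111 = 0x87.

F0 9F 8C 87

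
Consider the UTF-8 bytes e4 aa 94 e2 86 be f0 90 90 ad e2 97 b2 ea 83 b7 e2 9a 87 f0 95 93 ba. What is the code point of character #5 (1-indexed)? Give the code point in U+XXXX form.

U+A0F7

Offset 0: leading byte 0xE4 = 11100100 → 3-byte char #1 = E4 AA 94.
Offset 3: leading byte 0xE2 = 11100010 → 3-byte char #2 = E2 86 BE.
Offset 6: leading byte 0xF0 = 11110000 → 4-byte char #3 = F0 90 90 AD.
Offset 10: leading byte 0xE2 = 11100010 → 3-byte char #4 = E2 97 B2.
Offset 13: leading byte 0xEA = 11101010 → 3-byte char #5 = EA 83 B7.
Leading byte 0xEA = 11101010 matches 1110xxxx → 3-byte sequence.
Byte 1: 0xEA = 11101010, payload 1010 (4 bits).
Byte 2: 0x83 = 10000011 (10xxxxxx ✓), payload 000011.
Byte 3: 0xB7 = 10110111 (10xxxxxx ✓), payload 110111.
Concatenate: 1010000011110111 = 0xA0F7 (16 bits → U+A0F7).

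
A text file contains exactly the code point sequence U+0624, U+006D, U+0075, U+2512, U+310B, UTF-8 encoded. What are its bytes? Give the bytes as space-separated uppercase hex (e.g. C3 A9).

U+0624: 2-byte form → D8 A4.
U+006D: 1-byte form → 6D.
U+0075: 1-byte form → 75.
U+2512: 3-byte form → E2 94 92.
U+310B: 3-byte form → E3 84 8B.
Concatenated (10 bytes): D8 A4 6D 75 E2 94 92 E3 84 8B.

D8 A4 6D 75 E2 94 92 E3 84 8B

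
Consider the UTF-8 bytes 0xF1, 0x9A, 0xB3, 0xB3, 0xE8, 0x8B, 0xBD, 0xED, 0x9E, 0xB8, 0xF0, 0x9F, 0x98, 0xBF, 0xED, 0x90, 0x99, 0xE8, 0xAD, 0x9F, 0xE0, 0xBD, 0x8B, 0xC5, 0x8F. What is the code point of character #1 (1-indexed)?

U+5ACF3

Offset 0: leading byte 0xF1 = 11110001 → 4-byte char #1 = F1 9A B3 B3.
Leading byte 0xF1 = 11110001 matches 11110xxx → 4-byte sequence.
Byte 1: 0xF1 = 11110001, payload 001 (3 bits).
Byte 2: 0x9A = 10011010 (10xxxxxx ✓), payload 011010.
Byte 3: 0xB3 = 10110011 (10xxxxxx ✓), payload 110011.
Byte 4: 0xB3 = 10110011 (10xxxxxx ✓), payload 110011.
Concatenate: 001011010110011110011 = 0x5ACF3 (21 bits → U+5ACF3).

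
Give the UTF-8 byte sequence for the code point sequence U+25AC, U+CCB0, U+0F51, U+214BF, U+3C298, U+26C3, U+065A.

E2 96 AC EC B2 B0 E0 BD 91 F0 A1 92 BF F0 BC 8A 98 E2 9B 83 D9 9A

U+25AC: 3-byte form → E2 96 AC.
U+CCB0: 3-byte form → EC B2 B0.
U+0F51: 3-byte form → E0 BD 91.
U+214BF: 4-byte form → F0 A1 92 BF.
U+3C298: 4-byte form → F0 BC 8A 98.
U+26C3: 3-byte form → E2 9B 83.
U+065A: 2-byte form → D9 9A.
Concatenated (22 bytes): E2 96 AC EC B2 B0 E0 BD 91 F0 A1 92 BF F0 BC 8A 98 E2 9B 83 D9 9A.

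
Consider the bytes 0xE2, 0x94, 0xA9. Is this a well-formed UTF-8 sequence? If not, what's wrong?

Leading byte 0xE2 = 11100010 → 3-byte form.
Continuation bytes 0x94=10010100, 0xA9=10101001 all match 10xxxxxx.
Decoded value 0x2529 is ≥ 0x800 (shortest form) and not a surrogate.

valid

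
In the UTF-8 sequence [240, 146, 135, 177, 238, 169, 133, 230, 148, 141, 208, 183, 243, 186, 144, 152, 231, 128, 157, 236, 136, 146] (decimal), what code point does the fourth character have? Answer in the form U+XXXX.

U+0437

Offset 0: leading byte 0xF0 = 11110000 → 4-byte char #1 = F0 92 87 B1.
Offset 4: leading byte 0xEE = 11101110 → 3-byte char #2 = EE A9 85.
Offset 7: leading byte 0xE6 = 11100110 → 3-byte char #3 = E6 94 8D.
Offset 10: leading byte 0xD0 = 11010000 → 2-byte char #4 = D0 B7.
Leading byte 0xD0 = 11010000 matches 110xxxxx → 2-byte sequence.
Byte 1: 0xD0 = 11010000, payload 10000 (5 bits).
Byte 2: 0xB7 = 10110111 (10xxxxxx ✓), payload 110111.
Concatenate: 10000110111 = 0x437 (11 bits → U+0437).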